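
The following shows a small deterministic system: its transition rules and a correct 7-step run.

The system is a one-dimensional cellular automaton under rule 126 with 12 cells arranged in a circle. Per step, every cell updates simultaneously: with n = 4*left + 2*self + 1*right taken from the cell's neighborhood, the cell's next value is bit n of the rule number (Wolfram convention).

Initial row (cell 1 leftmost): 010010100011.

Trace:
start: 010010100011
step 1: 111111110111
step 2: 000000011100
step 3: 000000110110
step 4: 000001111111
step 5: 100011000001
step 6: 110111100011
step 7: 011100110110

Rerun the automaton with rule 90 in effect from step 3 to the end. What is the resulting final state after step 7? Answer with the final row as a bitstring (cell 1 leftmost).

(re-executing steps 3..7 under rule 90; state before step 3: 000000011100)
step 3: 000000110110
step 4: 000001110111
step 5: 100011010101
step 6: 110111000001
step 7: 010101100011

010101100011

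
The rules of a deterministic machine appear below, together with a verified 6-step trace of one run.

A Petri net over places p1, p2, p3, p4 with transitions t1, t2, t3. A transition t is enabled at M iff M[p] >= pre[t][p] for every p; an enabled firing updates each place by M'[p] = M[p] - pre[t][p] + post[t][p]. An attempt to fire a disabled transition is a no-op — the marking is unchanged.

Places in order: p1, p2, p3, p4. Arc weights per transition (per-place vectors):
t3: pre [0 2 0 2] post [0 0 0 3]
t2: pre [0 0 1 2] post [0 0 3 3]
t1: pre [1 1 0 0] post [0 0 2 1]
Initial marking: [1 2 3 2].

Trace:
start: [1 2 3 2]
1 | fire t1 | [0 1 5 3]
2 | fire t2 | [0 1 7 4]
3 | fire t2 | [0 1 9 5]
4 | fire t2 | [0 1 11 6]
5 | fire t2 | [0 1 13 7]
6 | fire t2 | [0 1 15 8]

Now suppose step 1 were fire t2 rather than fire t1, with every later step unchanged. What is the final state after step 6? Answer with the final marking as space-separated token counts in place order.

1 2 15 8

(re-executing from step 1 with the substitution; state before step 1: [1 2 3 2])
1 | fire t2 | [1 2 5 3]
2 | fire t2 | [1 2 7 4]
3 | fire t2 | [1 2 9 5]
4 | fire t2 | [1 2 11 6]
5 | fire t2 | [1 2 13 7]
6 | fire t2 | [1 2 15 8]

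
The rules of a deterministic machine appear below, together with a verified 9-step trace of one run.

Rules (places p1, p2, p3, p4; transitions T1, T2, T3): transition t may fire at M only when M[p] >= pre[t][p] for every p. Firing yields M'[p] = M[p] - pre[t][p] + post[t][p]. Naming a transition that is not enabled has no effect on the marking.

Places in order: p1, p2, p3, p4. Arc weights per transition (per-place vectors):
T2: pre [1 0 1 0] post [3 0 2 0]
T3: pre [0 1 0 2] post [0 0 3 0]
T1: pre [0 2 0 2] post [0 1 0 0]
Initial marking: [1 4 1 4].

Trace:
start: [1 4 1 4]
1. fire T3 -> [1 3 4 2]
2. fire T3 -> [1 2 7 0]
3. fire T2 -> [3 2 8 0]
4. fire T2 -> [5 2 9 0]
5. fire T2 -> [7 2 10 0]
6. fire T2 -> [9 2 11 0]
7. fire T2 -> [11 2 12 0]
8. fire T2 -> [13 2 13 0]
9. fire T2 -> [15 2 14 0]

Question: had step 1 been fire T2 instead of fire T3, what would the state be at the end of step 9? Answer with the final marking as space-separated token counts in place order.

(re-executing from step 1 with the substitution; state before step 1: [1 4 1 4])
1. fire T2 -> [3 4 2 4]
2. fire T3 -> [3 3 5 2]
3. fire T2 -> [5 3 6 2]
4. fire T2 -> [7 3 7 2]
5. fire T2 -> [9 3 8 2]
6. fire T2 -> [11 3 9 2]
7. fire T2 -> [13 3 10 2]
8. fire T2 -> [15 3 11 2]
9. fire T2 -> [17 3 12 2]

17 3 12 2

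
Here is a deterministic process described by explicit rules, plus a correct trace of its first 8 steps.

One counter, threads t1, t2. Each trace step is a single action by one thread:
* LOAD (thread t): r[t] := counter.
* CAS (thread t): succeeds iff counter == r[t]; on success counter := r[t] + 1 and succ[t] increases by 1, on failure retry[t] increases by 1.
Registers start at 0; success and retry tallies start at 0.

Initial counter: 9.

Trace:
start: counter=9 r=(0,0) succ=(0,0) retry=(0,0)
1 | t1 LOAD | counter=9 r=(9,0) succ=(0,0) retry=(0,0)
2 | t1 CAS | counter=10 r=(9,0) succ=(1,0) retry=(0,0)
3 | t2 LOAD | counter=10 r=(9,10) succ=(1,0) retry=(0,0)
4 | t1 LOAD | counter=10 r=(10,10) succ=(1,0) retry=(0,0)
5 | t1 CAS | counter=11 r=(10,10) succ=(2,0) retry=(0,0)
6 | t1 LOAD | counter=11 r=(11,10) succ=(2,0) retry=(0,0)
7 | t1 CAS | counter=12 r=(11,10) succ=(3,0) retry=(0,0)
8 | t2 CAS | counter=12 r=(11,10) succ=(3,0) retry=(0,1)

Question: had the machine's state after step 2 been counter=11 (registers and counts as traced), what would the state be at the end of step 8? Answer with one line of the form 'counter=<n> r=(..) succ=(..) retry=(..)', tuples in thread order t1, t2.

counter=13 r=(12,11) succ=(3,0) retry=(0,1)

state after step 2 := counter=11 r=(9,0) succ=(1,0) retry=(0,0)
3 | t2 LOAD | counter=11 r=(9,11) succ=(1,0) retry=(0,0)
4 | t1 LOAD | counter=11 r=(11,11) succ=(1,0) retry=(0,0)
5 | t1 CAS | counter=12 r=(11,11) succ=(2,0) retry=(0,0)
6 | t1 LOAD | counter=12 r=(12,11) succ=(2,0) retry=(0,0)
7 | t1 CAS | counter=13 r=(12,11) succ=(3,0) retry=(0,0)
8 | t2 CAS | counter=13 r=(12,11) succ=(3,0) retry=(0,1)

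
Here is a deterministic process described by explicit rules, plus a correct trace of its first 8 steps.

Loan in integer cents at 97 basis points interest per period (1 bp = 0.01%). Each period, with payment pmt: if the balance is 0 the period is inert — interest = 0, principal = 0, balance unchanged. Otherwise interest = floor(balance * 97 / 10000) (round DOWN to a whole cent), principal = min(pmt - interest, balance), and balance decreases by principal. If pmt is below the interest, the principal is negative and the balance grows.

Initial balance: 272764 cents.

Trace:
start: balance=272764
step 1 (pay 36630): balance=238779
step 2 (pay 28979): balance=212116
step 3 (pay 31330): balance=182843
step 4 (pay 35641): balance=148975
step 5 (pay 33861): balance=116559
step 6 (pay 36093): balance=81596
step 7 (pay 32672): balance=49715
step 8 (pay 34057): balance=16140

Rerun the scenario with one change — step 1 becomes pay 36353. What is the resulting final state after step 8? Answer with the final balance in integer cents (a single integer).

(re-executing from step 1 with the substitution; state before step 1: balance=272764)
step 1 (pay 36353): balance=239056
step 2 (pay 28979): balance=212395
step 3 (pay 31330): balance=183125
step 4 (pay 35641): balance=149260
step 5 (pay 33861): balance=116846
step 6 (pay 36093): balance=81886
step 7 (pay 32672): balance=50008
step 8 (pay 34057): balance=16436

16436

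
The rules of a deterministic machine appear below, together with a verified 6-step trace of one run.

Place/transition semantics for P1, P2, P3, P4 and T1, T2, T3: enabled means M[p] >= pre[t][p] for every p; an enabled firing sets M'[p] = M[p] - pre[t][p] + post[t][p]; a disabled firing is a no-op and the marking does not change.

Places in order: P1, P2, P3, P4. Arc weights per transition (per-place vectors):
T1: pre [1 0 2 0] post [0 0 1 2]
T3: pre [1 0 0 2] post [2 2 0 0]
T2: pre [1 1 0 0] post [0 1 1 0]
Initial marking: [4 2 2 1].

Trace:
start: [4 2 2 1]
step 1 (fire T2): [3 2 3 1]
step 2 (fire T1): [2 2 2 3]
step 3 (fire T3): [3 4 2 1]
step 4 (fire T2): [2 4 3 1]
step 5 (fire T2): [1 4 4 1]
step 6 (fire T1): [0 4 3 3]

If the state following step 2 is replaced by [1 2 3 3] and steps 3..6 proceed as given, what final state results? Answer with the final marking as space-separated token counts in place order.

0 4 5 1

state after step 2 := [1 2 3 3]
step 3 (fire T3): [2 4 3 1]
step 4 (fire T2): [1 4 4 1]
step 5 (fire T2): [0 4 5 1]
step 6 (fire T1): [0 4 5 1]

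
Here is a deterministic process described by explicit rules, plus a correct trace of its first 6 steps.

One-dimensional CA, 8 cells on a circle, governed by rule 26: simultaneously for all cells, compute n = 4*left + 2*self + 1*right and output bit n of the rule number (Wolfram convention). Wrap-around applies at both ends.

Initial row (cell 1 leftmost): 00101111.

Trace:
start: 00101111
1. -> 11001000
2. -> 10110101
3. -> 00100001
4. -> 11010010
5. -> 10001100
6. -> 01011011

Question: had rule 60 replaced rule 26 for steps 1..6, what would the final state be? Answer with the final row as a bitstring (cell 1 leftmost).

10101010

(re-executing steps 1..6 under rule 60; state before step 1: 00101111)
1. -> 10111000
2. -> 11100100
3. -> 10010110
4. -> 11011101
5. -> 00110011
6. -> 10101010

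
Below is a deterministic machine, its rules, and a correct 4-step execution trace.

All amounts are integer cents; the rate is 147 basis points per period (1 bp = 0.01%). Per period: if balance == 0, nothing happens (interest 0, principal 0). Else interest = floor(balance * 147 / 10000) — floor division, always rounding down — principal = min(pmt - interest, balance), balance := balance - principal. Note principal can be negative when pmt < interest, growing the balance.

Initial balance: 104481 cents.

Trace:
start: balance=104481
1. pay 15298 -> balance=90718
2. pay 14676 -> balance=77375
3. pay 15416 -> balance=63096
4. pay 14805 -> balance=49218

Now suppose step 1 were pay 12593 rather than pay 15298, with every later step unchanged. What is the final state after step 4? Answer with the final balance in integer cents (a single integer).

(re-executing from step 1 with the substitution; state before step 1: balance=104481)
1. pay 12593 -> balance=93423
2. pay 14676 -> balance=80120
3. pay 15416 -> balance=65881
4. pay 14805 -> balance=52044

52044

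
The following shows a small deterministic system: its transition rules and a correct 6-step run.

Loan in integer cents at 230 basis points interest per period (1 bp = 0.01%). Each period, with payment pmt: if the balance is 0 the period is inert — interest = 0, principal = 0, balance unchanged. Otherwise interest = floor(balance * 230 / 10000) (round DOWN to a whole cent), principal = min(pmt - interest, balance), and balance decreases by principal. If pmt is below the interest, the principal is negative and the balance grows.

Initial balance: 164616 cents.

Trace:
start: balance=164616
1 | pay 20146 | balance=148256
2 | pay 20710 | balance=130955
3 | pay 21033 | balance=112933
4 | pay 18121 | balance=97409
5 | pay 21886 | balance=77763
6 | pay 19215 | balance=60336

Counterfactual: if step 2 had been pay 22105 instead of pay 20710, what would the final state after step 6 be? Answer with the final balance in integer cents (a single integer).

58808

(re-executing from step 2 with the substitution; state before step 2: balance=148256)
2 | pay 22105 | balance=129560
3 | pay 21033 | balance=111506
4 | pay 18121 | balance=95949
5 | pay 21886 | balance=76269
6 | pay 19215 | balance=58808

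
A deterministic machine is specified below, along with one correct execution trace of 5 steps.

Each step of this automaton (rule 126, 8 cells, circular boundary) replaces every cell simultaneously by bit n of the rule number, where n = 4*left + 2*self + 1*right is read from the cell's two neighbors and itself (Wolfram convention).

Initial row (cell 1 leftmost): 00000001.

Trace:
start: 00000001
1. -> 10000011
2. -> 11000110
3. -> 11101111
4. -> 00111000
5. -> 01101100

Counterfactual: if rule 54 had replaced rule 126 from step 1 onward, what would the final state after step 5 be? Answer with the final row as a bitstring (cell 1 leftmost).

10111011

(re-executing steps 1..5 under rule 54; state before step 1: 00000001)
1. -> 10000011
2. -> 01000100
3. -> 11101110
4. -> 00010001
5. -> 10111011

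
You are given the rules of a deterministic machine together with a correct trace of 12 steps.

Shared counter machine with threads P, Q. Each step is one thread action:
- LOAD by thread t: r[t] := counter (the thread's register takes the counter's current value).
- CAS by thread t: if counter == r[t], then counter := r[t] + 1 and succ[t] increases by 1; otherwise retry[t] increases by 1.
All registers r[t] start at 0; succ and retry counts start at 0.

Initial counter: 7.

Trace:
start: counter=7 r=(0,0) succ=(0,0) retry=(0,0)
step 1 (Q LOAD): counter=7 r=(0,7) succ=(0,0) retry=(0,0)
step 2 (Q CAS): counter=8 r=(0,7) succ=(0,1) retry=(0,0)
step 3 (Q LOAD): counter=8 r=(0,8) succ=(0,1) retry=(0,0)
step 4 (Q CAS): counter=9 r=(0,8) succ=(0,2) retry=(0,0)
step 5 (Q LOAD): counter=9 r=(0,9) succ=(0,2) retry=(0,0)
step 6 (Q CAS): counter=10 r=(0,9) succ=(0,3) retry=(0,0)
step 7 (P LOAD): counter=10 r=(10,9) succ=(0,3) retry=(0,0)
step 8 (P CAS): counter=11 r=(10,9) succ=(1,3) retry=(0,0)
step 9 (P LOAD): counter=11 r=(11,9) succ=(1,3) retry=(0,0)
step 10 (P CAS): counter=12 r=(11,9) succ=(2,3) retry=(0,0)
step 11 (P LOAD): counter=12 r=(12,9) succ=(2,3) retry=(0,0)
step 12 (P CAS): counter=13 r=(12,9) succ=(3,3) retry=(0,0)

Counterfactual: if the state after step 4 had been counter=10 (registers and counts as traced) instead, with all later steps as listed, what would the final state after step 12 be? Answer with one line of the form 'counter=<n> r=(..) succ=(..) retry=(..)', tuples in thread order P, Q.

counter=14 r=(13,10) succ=(3,3) retry=(0,0)

state after step 4 := counter=10 r=(0,8) succ=(0,2) retry=(0,0)
step 5 (Q LOAD): counter=10 r=(0,10) succ=(0,2) retry=(0,0)
step 6 (Q CAS): counter=11 r=(0,10) succ=(0,3) retry=(0,0)
step 7 (P LOAD): counter=11 r=(11,10) succ=(0,3) retry=(0,0)
step 8 (P CAS): counter=12 r=(11,10) succ=(1,3) retry=(0,0)
step 9 (P LOAD): counter=12 r=(12,10) succ=(1,3) retry=(0,0)
step 10 (P CAS): counter=13 r=(12,10) succ=(2,3) retry=(0,0)
step 11 (P LOAD): counter=13 r=(13,10) succ=(2,3) retry=(0,0)
step 12 (P CAS): counter=14 r=(13,10) succ=(3,3) retry=(0,0)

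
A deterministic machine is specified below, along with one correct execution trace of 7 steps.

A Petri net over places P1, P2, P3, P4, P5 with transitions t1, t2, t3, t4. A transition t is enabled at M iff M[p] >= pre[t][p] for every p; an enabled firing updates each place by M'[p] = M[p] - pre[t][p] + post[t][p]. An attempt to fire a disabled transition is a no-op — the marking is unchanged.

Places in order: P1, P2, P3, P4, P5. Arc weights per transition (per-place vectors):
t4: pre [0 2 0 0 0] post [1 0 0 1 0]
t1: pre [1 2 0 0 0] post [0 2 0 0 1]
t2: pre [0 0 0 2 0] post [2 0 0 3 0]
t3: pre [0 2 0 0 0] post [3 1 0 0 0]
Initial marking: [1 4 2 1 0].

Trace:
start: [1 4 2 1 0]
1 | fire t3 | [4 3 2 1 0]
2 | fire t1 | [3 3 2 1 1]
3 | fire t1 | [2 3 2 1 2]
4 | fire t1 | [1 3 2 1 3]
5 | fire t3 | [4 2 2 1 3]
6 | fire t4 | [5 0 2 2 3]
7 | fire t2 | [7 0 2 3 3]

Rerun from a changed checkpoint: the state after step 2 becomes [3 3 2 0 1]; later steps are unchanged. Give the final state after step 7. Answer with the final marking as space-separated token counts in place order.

5 0 2 1 3

state after step 2 := [3 3 2 0 1]
3 | fire t1 | [2 3 2 0 2]
4 | fire t1 | [1 3 2 0 3]
5 | fire t3 | [4 2 2 0 3]
6 | fire t4 | [5 0 2 1 3]
7 | fire t2 | [5 0 2 1 3]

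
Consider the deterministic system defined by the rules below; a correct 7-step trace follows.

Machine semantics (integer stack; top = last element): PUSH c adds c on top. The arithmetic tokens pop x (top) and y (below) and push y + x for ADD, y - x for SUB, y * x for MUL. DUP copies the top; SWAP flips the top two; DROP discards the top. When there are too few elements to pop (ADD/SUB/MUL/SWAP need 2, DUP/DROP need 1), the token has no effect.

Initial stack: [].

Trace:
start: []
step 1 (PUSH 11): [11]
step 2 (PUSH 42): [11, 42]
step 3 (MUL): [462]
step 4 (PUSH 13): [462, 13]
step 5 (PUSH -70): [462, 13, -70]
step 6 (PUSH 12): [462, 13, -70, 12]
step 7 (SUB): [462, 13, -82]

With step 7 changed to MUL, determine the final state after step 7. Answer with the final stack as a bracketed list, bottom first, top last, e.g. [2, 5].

(re-executing from step 7 with the substitution; state before step 7: [462, 13, -70, 12])
step 7 (MUL): [462, 13, -840]

[462, 13, -840]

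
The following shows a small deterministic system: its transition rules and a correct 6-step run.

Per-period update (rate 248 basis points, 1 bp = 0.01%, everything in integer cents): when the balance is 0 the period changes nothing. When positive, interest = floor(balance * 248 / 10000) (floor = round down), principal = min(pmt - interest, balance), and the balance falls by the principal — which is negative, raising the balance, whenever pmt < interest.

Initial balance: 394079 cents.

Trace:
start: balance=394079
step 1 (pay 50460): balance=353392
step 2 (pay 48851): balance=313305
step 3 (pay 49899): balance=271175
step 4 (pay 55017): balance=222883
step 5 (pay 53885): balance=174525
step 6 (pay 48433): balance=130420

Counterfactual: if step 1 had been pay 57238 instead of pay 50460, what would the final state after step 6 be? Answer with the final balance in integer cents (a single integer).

(re-executing from step 1 with the substitution; state before step 1: balance=394079)
step 1 (pay 57238): balance=346614
step 2 (pay 48851): balance=306359
step 3 (pay 49899): balance=264057
step 4 (pay 55017): balance=215588
step 5 (pay 53885): balance=167049
step 6 (pay 48433): balance=122758

122758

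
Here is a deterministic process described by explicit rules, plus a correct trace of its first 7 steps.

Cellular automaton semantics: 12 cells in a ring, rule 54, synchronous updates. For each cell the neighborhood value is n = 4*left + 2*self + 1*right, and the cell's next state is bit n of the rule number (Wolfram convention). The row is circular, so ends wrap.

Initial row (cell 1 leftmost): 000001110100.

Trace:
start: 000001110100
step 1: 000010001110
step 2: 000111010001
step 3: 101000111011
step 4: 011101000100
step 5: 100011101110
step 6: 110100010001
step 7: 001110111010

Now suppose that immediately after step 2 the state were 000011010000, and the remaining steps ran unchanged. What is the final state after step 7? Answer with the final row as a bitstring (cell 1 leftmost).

000110001010

state after step 2 := 000011010000
step 3: 000100111000
step 4: 001111000100
step 5: 010000101110
step 6: 111001110001
step 7: 000110001010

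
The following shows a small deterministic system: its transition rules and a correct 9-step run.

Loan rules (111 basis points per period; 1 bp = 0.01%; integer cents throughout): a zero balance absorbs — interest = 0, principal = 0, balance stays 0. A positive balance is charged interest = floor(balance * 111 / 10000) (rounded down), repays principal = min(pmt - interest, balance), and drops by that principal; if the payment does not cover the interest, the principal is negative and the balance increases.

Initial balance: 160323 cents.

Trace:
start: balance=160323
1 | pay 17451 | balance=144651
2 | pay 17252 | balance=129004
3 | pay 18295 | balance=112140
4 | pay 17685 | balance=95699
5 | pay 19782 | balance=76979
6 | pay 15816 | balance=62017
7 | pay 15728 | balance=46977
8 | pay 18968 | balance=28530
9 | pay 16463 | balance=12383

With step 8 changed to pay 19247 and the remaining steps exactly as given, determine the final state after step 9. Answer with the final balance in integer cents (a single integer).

(re-executing from step 8 with the substitution; state before step 8: balance=46977)
8 | pay 19247 | balance=28251
9 | pay 16463 | balance=12101

12101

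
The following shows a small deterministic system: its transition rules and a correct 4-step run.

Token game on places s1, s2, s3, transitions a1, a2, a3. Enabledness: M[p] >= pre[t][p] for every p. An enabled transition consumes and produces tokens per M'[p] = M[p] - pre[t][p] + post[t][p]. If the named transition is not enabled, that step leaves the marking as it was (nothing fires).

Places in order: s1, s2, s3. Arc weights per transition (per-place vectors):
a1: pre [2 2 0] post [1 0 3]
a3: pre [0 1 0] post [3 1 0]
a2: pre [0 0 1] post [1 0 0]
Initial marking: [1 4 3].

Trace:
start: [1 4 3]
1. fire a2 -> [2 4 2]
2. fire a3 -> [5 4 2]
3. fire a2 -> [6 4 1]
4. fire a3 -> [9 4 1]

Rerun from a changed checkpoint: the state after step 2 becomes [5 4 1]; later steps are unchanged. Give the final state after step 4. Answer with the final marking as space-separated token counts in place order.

state after step 2 := [5 4 1]
3. fire a2 -> [6 4 0]
4. fire a3 -> [9 4 0]

9 4 0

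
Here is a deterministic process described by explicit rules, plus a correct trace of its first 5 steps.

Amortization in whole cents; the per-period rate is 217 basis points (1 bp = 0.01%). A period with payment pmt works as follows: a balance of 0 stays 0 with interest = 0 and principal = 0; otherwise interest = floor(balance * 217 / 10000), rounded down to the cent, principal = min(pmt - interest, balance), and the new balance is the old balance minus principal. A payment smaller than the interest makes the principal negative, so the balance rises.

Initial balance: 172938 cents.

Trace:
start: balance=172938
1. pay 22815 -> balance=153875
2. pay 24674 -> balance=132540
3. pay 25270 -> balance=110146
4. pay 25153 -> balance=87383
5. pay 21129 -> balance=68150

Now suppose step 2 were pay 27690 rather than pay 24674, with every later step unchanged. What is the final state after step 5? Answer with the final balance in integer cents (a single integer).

(re-executing from step 2 with the substitution; state before step 2: balance=153875)
2. pay 27690 -> balance=129524
3. pay 25270 -> balance=107064
4. pay 25153 -> balance=84234
5. pay 21129 -> balance=64932

64932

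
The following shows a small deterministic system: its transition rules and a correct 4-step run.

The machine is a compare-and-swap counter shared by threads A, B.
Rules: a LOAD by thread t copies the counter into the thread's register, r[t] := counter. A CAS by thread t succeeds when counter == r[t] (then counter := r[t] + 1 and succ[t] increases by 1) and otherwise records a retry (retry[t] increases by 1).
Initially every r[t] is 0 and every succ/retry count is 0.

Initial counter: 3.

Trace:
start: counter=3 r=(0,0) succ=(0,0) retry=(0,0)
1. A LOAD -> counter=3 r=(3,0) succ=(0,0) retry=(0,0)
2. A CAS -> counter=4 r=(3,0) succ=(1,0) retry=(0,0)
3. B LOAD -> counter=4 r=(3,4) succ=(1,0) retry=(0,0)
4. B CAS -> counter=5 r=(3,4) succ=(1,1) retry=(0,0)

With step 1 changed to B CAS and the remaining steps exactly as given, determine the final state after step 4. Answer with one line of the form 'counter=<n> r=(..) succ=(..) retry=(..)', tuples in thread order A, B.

(re-executing from step 1 with the substitution; state before step 1: counter=3 r=(0,0) succ=(0,0) retry=(0,0))
1. B CAS -> counter=3 r=(0,0) succ=(0,0) retry=(0,1)
2. A CAS -> counter=3 r=(0,0) succ=(0,0) retry=(1,1)
3. B LOAD -> counter=3 r=(0,3) succ=(0,0) retry=(1,1)
4. B CAS -> counter=4 r=(0,3) succ=(0,1) retry=(1,1)

counter=4 r=(0,3) succ=(0,1) retry=(1,1)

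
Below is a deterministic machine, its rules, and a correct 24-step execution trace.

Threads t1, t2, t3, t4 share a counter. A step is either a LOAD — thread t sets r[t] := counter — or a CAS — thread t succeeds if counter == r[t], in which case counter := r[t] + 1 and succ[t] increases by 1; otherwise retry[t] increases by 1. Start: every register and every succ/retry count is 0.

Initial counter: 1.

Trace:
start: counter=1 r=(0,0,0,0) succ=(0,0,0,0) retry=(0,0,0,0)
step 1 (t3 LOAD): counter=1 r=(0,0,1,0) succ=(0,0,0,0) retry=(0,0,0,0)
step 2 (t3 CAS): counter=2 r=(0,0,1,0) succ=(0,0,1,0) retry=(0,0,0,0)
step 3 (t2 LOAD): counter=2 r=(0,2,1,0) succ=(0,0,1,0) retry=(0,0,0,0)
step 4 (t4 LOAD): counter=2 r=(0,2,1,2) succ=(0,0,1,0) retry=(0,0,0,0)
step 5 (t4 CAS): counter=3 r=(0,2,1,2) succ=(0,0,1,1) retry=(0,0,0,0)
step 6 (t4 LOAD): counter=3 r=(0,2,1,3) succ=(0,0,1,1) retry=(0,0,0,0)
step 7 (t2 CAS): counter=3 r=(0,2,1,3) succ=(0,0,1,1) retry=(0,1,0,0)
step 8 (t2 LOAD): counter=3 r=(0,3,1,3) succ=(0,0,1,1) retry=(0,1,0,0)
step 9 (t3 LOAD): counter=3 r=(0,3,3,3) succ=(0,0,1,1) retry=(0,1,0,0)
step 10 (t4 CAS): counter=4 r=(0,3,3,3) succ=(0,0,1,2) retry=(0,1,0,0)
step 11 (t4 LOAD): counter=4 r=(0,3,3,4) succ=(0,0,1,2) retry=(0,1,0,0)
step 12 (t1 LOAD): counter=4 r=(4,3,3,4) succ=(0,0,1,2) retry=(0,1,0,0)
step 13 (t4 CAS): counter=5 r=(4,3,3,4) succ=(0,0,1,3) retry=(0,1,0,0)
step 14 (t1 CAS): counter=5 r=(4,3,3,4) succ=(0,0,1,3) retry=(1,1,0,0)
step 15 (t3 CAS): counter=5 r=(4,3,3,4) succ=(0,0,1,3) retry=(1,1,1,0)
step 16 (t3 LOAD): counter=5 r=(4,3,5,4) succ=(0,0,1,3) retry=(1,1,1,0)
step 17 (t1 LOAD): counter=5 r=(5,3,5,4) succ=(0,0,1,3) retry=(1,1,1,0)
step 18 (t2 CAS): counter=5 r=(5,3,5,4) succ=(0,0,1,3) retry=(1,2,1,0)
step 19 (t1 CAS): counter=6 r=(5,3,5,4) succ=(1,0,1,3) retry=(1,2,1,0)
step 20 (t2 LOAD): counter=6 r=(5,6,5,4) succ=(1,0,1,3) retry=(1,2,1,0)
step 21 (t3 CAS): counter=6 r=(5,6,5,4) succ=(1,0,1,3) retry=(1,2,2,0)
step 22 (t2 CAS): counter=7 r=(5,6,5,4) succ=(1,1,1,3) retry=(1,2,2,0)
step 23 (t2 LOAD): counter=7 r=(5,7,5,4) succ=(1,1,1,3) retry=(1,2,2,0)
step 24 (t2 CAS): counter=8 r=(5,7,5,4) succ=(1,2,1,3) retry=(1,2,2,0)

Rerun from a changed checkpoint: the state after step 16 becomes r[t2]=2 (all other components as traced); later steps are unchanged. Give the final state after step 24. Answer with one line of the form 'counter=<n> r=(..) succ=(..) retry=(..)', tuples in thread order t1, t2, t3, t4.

state after step 16 := counter=5 r=(4,2,5,4) succ=(0,0,1,3) retry=(1,1,1,0)
step 17 (t1 LOAD): counter=5 r=(5,2,5,4) succ=(0,0,1,3) retry=(1,1,1,0)
step 18 (t2 CAS): counter=5 r=(5,2,5,4) succ=(0,0,1,3) retry=(1,2,1,0)
step 19 (t1 CAS): counter=6 r=(5,2,5,4) succ=(1,0,1,3) retry=(1,2,1,0)
step 20 (t2 LOAD): counter=6 r=(5,6,5,4) succ=(1,0,1,3) retry=(1,2,1,0)
step 21 (t3 CAS): counter=6 r=(5,6,5,4) succ=(1,0,1,3) retry=(1,2,2,0)
step 22 (t2 CAS): counter=7 r=(5,6,5,4) succ=(1,1,1,3) retry=(1,2,2,0)
step 23 (t2 LOAD): counter=7 r=(5,7,5,4) succ=(1,1,1,3) retry=(1,2,2,0)
step 24 (t2 CAS): counter=8 r=(5,7,5,4) succ=(1,2,1,3) retry=(1,2,2,0)

counter=8 r=(5,7,5,4) succ=(1,2,1,3) retry=(1,2,2,0)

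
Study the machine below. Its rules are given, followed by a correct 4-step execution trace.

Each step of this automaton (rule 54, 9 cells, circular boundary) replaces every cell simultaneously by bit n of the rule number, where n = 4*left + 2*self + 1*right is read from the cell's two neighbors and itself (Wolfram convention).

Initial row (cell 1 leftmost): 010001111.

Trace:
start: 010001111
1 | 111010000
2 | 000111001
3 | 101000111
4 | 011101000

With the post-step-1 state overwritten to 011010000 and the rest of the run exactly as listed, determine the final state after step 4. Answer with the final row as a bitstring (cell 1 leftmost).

000101110

state after step 1 := 011010000
2 | 100111000
3 | 111000101
4 | 000101110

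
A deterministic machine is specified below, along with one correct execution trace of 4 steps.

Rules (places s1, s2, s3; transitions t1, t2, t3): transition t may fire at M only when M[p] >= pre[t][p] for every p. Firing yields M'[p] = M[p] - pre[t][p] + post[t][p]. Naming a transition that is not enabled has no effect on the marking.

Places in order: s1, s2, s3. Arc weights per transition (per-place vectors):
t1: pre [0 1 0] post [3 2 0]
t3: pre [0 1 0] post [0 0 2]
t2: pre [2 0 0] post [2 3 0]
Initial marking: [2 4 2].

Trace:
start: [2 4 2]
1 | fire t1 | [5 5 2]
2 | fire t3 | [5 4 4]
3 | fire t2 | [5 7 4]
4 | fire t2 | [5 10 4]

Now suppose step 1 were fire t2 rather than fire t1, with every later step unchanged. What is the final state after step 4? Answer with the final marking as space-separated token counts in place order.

(re-executing from step 1 with the substitution; state before step 1: [2 4 2])
1 | fire t2 | [2 7 2]
2 | fire t3 | [2 6 4]
3 | fire t2 | [2 9 4]
4 | fire t2 | [2 12 4]

2 12 4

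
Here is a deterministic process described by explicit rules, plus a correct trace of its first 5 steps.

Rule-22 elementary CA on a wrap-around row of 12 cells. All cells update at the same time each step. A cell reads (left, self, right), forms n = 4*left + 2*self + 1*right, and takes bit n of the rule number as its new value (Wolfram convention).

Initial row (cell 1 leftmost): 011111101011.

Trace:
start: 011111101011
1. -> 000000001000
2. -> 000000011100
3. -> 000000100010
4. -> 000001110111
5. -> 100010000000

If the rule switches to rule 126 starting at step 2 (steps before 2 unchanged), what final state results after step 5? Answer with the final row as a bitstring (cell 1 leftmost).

(re-executing steps 2..5 under rule 126; state before step 2: 000000001000)
2. -> 000000011100
3. -> 000000110110
4. -> 000001111111
5. -> 100011000001

100011000001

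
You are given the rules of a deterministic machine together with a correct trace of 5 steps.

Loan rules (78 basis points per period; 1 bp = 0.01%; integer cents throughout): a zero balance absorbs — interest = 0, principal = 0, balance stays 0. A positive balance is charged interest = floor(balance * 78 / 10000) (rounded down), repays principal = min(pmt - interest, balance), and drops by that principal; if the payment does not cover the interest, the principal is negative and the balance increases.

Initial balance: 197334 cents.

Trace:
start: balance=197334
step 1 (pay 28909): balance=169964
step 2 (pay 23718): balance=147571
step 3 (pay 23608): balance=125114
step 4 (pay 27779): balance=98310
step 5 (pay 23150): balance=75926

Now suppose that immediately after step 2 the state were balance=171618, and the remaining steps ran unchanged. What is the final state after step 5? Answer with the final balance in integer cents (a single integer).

state after step 2 := balance=171618
step 3 (pay 23608): balance=149348
step 4 (pay 27779): balance=122733
step 5 (pay 23150): balance=100540

100540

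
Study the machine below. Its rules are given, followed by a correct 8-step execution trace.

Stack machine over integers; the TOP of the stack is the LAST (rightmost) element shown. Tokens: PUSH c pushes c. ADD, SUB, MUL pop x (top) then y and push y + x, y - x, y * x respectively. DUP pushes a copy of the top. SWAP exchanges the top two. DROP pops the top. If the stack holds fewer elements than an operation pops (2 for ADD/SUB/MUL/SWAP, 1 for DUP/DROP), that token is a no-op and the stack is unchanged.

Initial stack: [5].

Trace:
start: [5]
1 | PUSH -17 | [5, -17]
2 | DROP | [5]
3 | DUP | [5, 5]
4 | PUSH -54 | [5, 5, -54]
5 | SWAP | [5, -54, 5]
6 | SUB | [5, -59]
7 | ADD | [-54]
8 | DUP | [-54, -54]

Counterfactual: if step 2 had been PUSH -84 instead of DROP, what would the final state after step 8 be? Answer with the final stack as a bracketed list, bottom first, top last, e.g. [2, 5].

(re-executing from step 2 with the substitution; state before step 2: [5, -17])
2 | PUSH -84 | [5, -17, -84]
3 | DUP | [5, -17, -84, -84]
4 | PUSH -54 | [5, -17, -84, -84, -54]
5 | SWAP | [5, -17, -84, -54, -84]
6 | SUB | [5, -17, -84, 30]
7 | ADD | [5, -17, -54]
8 | DUP | [5, -17, -54, -54]

[5, -17, -54, -54]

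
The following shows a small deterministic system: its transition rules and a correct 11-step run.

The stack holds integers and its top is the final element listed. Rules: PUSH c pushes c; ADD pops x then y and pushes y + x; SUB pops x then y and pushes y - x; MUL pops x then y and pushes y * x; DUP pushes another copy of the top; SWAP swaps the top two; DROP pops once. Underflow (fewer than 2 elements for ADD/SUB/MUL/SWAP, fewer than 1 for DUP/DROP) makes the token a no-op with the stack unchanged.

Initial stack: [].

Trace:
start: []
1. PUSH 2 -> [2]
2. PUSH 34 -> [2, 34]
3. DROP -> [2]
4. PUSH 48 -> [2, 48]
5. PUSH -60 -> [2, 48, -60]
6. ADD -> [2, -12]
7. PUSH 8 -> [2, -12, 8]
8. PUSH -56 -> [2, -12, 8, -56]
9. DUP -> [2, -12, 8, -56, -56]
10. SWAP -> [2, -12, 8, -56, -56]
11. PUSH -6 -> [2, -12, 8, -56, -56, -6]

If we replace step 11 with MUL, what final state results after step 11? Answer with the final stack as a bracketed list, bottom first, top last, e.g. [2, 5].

[2, -12, 8, 3136]

(re-executing from step 11 with the substitution; state before step 11: [2, -12, 8, -56, -56])
11. MUL -> [2, -12, 8, 3136]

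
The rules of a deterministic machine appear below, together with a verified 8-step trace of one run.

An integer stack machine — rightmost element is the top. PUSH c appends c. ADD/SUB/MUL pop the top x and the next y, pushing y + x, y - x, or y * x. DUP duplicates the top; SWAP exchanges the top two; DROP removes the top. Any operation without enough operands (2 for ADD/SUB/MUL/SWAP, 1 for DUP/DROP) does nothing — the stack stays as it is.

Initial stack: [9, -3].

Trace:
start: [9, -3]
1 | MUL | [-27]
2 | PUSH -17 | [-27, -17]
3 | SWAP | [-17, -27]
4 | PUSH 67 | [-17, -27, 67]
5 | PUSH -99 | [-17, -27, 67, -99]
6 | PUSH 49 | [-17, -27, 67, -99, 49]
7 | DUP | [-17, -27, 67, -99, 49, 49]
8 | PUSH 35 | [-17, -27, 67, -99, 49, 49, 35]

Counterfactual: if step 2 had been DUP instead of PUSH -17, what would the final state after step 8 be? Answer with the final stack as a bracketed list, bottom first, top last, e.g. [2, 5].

(re-executing from step 2 with the substitution; state before step 2: [-27])
2 | DUP | [-27, -27]
3 | SWAP | [-27, -27]
4 | PUSH 67 | [-27, -27, 67]
5 | PUSH -99 | [-27, -27, 67, -99]
6 | PUSH 49 | [-27, -27, 67, -99, 49]
7 | DUP | [-27, -27, 67, -99, 49, 49]
8 | PUSH 35 | [-27, -27, 67, -99, 49, 49, 35]

[-27, -27, 67, -99, 49, 49, 35]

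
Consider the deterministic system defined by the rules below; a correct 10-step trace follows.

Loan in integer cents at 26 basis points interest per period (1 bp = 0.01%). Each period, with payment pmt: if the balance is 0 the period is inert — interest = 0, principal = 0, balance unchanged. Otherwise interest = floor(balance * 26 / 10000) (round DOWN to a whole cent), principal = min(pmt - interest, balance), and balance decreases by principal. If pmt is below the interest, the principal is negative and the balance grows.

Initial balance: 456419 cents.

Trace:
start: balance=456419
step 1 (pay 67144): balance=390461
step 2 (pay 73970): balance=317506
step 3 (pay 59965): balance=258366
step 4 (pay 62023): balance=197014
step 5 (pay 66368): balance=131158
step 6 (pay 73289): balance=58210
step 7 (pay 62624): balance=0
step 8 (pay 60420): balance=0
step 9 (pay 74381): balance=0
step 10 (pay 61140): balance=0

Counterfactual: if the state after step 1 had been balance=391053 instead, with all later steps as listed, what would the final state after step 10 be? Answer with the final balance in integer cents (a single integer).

state after step 1 := balance=391053
step 2 (pay 73970): balance=318099
step 3 (pay 59965): balance=258961
step 4 (pay 62023): balance=197611
step 5 (pay 66368): balance=131756
step 6 (pay 73289): balance=58809
step 7 (pay 62624): balance=0
step 8 (pay 60420): balance=0
step 9 (pay 74381): balance=0
step 10 (pay 61140): balance=0

0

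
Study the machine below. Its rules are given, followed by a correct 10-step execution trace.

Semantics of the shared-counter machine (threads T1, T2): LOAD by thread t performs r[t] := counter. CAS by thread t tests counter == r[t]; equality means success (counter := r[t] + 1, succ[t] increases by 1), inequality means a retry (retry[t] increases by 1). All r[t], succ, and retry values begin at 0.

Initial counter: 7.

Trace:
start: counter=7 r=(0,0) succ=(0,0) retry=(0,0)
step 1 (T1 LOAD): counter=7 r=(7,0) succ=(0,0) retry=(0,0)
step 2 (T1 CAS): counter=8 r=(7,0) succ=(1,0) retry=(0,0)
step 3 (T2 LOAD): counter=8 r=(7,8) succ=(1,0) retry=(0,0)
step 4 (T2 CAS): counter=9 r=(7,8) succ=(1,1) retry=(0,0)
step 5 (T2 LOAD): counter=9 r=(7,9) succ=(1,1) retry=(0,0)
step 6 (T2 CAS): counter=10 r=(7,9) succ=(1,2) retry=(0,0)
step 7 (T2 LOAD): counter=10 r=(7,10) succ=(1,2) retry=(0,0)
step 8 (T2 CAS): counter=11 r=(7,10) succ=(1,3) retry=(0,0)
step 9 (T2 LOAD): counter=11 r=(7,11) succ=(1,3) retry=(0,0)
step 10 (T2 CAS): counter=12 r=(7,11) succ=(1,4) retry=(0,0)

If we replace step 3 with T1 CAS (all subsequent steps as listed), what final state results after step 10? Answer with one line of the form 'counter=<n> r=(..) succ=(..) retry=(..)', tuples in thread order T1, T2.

(re-executing from step 3 with the substitution; state before step 3: counter=8 r=(7,0) succ=(1,0) retry=(0,0))
step 3 (T1 CAS): counter=8 r=(7,0) succ=(1,0) retry=(1,0)
step 4 (T2 CAS): counter=8 r=(7,0) succ=(1,0) retry=(1,1)
step 5 (T2 LOAD): counter=8 r=(7,8) succ=(1,0) retry=(1,1)
step 6 (T2 CAS): counter=9 r=(7,8) succ=(1,1) retry=(1,1)
step 7 (T2 LOAD): counter=9 r=(7,9) succ=(1,1) retry=(1,1)
step 8 (T2 CAS): counter=10 r=(7,9) succ=(1,2) retry=(1,1)
step 9 (T2 LOAD): counter=10 r=(7,10) succ=(1,2) retry=(1,1)
step 10 (T2 CAS): counter=11 r=(7,10) succ=(1,3) retry=(1,1)

counter=11 r=(7,10) succ=(1,3) retry=(1,1)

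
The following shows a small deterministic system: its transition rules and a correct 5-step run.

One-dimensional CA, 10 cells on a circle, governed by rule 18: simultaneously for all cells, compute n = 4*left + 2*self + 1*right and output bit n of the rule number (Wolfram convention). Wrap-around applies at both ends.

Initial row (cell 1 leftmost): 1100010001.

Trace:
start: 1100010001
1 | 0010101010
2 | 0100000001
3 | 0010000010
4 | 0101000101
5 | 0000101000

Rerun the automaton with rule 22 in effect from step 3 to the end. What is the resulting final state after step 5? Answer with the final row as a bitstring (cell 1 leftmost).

(re-executing steps 3..5 under rule 22; state before step 3: 0100000001)
3 | 0110000011
4 | 0001000100
5 | 0011101110

0011101110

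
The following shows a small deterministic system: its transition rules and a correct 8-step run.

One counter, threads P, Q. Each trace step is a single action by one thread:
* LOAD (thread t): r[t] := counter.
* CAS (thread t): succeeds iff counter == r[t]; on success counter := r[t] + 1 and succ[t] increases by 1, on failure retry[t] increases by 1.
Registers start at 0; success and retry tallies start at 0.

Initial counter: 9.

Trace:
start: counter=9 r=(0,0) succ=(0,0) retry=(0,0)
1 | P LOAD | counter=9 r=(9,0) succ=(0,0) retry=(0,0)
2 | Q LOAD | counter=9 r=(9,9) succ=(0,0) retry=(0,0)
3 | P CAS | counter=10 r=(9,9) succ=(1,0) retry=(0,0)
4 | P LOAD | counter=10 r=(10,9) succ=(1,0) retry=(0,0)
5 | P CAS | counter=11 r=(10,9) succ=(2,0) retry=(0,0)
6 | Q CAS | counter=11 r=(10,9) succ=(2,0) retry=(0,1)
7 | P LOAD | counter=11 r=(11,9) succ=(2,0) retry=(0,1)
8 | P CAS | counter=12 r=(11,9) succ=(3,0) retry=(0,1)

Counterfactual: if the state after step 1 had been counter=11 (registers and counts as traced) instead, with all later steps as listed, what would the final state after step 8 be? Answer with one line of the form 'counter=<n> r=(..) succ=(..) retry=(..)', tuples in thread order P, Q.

counter=13 r=(12,11) succ=(2,0) retry=(1,1)

state after step 1 := counter=11 r=(9,0) succ=(0,0) retry=(0,0)
2 | Q LOAD | counter=11 r=(9,11) succ=(0,0) retry=(0,0)
3 | P CAS | counter=11 r=(9,11) succ=(0,0) retry=(1,0)
4 | P LOAD | counter=11 r=(11,11) succ=(0,0) retry=(1,0)
5 | P CAS | counter=12 r=(11,11) succ=(1,0) retry=(1,0)
6 | Q CAS | counter=12 r=(11,11) succ=(1,0) retry=(1,1)
7 | P LOAD | counter=12 r=(12,11) succ=(1,0) retry=(1,1)
8 | P CAS | counter=13 r=(12,11) succ=(2,0) retry=(1,1)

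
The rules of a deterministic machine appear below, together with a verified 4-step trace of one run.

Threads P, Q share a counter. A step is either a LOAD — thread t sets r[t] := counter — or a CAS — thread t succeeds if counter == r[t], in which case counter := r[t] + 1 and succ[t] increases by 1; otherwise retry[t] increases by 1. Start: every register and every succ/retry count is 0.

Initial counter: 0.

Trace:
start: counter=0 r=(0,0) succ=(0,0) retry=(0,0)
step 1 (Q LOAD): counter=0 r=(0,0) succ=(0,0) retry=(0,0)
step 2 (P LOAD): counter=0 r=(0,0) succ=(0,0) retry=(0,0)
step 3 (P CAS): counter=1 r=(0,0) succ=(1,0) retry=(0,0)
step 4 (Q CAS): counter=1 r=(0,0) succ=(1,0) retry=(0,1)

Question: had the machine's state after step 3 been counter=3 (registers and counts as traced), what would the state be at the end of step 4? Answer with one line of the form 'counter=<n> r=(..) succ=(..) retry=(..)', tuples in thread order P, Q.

state after step 3 := counter=3 r=(0,0) succ=(1,0) retry=(0,0)
step 4 (Q CAS): counter=3 r=(0,0) succ=(1,0) retry=(0,1)

counter=3 r=(0,0) succ=(1,0) retry=(0,1)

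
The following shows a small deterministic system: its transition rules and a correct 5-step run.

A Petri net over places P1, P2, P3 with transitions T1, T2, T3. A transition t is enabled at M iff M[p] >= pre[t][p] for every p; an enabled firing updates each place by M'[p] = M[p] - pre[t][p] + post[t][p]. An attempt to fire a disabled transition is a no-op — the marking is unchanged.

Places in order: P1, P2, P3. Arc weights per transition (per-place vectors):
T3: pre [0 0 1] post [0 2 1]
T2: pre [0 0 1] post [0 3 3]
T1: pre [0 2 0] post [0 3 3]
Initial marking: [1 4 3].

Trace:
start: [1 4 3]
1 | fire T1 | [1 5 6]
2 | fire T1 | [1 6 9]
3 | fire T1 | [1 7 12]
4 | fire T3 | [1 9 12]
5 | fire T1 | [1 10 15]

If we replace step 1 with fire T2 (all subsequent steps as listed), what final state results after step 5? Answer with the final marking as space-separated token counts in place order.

(re-executing from step 1 with the substitution; state before step 1: [1 4 3])
1 | fire T2 | [1 7 5]
2 | fire T1 | [1 8 8]
3 | fire T1 | [1 9 11]
4 | fire T3 | [1 11 11]
5 | fire T1 | [1 12 14]

1 12 14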